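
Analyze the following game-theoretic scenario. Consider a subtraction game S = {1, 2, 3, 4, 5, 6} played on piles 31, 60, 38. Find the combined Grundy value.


Subtraction set: {1, 2, 3, 4, 5, 6}
For this subtraction set, G(n) = n mod 7 (period = max + 1 = 7).
Pile 1 (size 31): G(31) = 31 mod 7 = 3
Pile 2 (size 60): G(60) = 60 mod 7 = 4
Pile 3 (size 38): G(38) = 38 mod 7 = 3
Total Grundy value = XOR of all: 3 XOR 4 XOR 3 = 4

4


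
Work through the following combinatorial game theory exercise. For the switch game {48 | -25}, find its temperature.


The game is {48 | -25}, a switch {a | b} with numbers a > b.
Cooling {a | b} by t gives {a - t | b + t}, which stops being hot when a - t = b + t, i.e. at t = (a - b)/2. So the temperature of a switch is (a - b)/2.
Temperature = (Left option - Right option) / 2
= (48 - (-25)) / 2
= 73 / 2
= 73/2

73/2


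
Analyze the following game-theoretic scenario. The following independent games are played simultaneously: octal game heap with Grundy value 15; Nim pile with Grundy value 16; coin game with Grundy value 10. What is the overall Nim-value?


By the Sprague-Grundy theorem, the Grundy value of a sum of games is the XOR of individual Grundy values.
octal game heap: Grundy value = 15. Running XOR: 0 XOR 15 = 15
Nim pile: Grundy value = 16. Running XOR: 15 XOR 16 = 31
coin game: Grundy value = 10. Running XOR: 31 XOR 10 = 21
The combined Grundy value is 21.

21


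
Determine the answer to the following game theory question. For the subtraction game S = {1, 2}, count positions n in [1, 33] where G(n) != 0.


Subtraction set S = {1, 2}, so G(n) = n mod 3.
G(n) = 0 when n is a multiple of 3.
Multiples of 3 in [1, 33]: 11
N-positions (nonzero Grundy) = 33 - 11 = 22

22


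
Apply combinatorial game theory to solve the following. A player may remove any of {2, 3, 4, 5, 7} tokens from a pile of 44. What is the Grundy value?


The subtraction set is S = {2, 3, 4, 5, 7}.
G(k) = mex{ G(k - s) : s in S, s <= k }. We compute iteratively: G(0) = 0.
G(1) = mex({}) = 0
G(2) = mex({0}) = 1
G(3) = mex({0}) = 1
G(4) = mex({0, 1}) = 2
G(5) = mex({0, 1}) = 2
G(6) = mex({0, 1, 2}) = 3
G(7) = mex({0, 1, 2}) = 3
G(8) = mex({0, 1, 2, 3}) = 4
G(9) = mex({1, 2, 3}) = 0
G(10) = mex({1, 2, 3, 4}) = 0
G(11) = mex({0, 2, 3, 4}) = 1
G(12) = mex({0, 2, 3, 4}) = 1
G(13) = mex({0, 1, 3, 4}) = 2
G(14) = mex({0, 1, 3}) = 2
G(15) = mex({0, 1, 2, 4}) = 3
Observe that G(9)..G(15) = 0, 0, 1, 1, 2, 2, 3 repeats G(0)..G(6) = 0, 0, 1, 1, 2, 2, 3.
For k >= max(S) = 7, G(k) is determined by the previous 7 values G(k-7)..G(k-1); a window of 7 consecutive values has recurred shifted by 9, so by induction G(k + 9) = G(k) for all k >= 0: the sequence is periodic from the start with period 9.
One period: G(0..8) = 0, 0, 1, 1, 2, 2, 3, 3, 4.
44 mod 9 = 8, so G(44) = G(8) = 4.

4


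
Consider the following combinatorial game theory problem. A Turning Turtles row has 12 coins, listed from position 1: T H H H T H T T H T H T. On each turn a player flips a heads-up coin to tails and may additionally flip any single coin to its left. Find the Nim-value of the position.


Coins: T H H H T H T T H T H T
Key fact: a single head at position k behaves exactly like a Nim heap of size k (turning it to T and optionally flipping a coin at j < k corresponds to moving the heap from k to j, or to 0), and heads combine as a disjunctive sum (two heads at the same place would cancel, matching j XOR j = 0). So the Nim-value is the XOR of the 1-indexed positions of the heads.
Face-up positions (1-indexed): [2, 3, 4, 6, 9, 11]
XOR 0 with 2: 0 XOR 2 = 2
XOR 2 with 3: 2 XOR 3 = 1
XOR 1 with 4: 1 XOR 4 = 5
XOR 5 with 6: 5 XOR 6 = 3
XOR 3 with 9: 3 XOR 9 = 10
XOR 10 with 11: 10 XOR 11 = 1
Nim-value = 1

1


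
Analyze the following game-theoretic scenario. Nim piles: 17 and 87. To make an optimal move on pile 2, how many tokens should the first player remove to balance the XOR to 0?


Piles: 17 and 87
Current XOR: 17 XOR 87 = 70 (non-zero, so this is an N-position).
To make the XOR zero, we need to find a move that balances the piles.
For pile 2 (size 87): target = 87 XOR 70 = 17
We reduce pile 2 from 87 to 17.
Tokens removed: 87 - 17 = 70
Verification: 17 XOR 17 = 0

70


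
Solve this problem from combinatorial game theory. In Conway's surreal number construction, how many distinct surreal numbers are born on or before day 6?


Day 0: {|} = 0 is born. Count = 1.
Day n: the number of surreal numbers born by day n is 2^(n+1) - 1.
By day 0: 2^1 - 1 = 1
By day 1: 2^2 - 1 = 3
By day 2: 2^3 - 1 = 7
By day 3: 2^4 - 1 = 15
By day 4: 2^5 - 1 = 31
By day 5: 2^6 - 1 = 63
By day 6: 2^7 - 1 = 127
By day 6: 127 surreal numbers.

127


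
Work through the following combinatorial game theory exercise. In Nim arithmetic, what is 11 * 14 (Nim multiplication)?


Nim multiplication is bilinear over XOR: (u XOR v) * w = (u*w) XOR (v*w).
So we split each operand into its bit components and XOR the pairwise Nim products.
11 = 1 + 2 + 8 (as XOR of powers of 2).
14 = 2 + 4 + 8 (as XOR of powers of 2).
Using the standard Nim-product table on single bits:
  2*2 = 3,   2*4 = 8,   2*8 = 12,
  4*4 = 6,   4*8 = 11,  8*8 = 13,
and  1*x = x (identity), k*l = l*k (commutative).
Pairwise Nim products:
  1 * 2 = 2
  1 * 4 = 4
  1 * 8 = 8
  2 * 2 = 3
  2 * 4 = 8
  2 * 8 = 12
  8 * 2 = 12
  8 * 4 = 11
  8 * 8 = 13
XOR them: 2 XOR 4 XOR 8 XOR 3 XOR 8 XOR 12 XOR 12 XOR 11 XOR 13 = 3.
Result: 11 * 14 = 3 (in Nim).

3


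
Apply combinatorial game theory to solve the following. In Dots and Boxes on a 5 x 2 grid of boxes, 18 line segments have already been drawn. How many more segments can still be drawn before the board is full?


Grid: 5 x 2 boxes, i.e. 6 rows and 3 columns of dots.
Horizontal edges: (rows + 1) * cols = 6 * 2 = 12
Vertical edges: rows * (cols + 1) = 5 * 3 = 15
Total edges: 12 + 15 = 27
Edges drawn: 18
Remaining: 27 - 18 = 9

9


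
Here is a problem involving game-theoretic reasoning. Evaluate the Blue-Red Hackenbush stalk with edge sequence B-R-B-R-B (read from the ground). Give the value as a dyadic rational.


Edges (from ground): B-R-B-R-B
By Berlekamp's sign-expansion rule, a Blue-Red Hackenbush stalk has the value of the surreal number whose sign sequence is the edge sequence with B -> + and R -> -.
Sign sequence: +-+-+
Trace the sign expansion in the surreal number tree, starting from 0:
Edge 1: B (sign +) -> bounds (0, +inf), value = 1
Edge 2: R (sign -) -> bounds (0, 1), value = 1/2
Edge 3: B (sign +) -> bounds (1/2, 1), value = 3/4
Edge 4: R (sign -) -> bounds (1/2, 3/4), value = 5/8
Edge 5: B (sign +) -> bounds (5/8, 3/4), value = 11/16
Game value = 11/16

11/16


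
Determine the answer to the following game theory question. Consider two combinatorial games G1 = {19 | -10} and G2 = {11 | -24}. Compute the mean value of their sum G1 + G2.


G1 = {19 | -10}, G2 = {11 | -24}
Each is a switch {a | b} with numbers a > b; its mean value is (a + b)/2, and mean value is additive over game sums: m(G1 + G2) = m(G1) + m(G2).
Mean of G1 = (19 + (-10))/2 = 9/2 = 9/2
Mean of G2 = (11 + (-24))/2 = -13/2 = -13/2
Mean of G1 + G2 = 9/2 + -13/2 = -2

-2


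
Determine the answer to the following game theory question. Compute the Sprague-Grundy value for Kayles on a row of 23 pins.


Kayles: a move removes 1 or 2 adjacent pins from a contiguous row.
Removing pins from a row of k leaves two independent rows (a, b) with a + b = k - 1 (one pin) or a + b = k - 2 (two pins); an end removal gives a = 0.
By Sprague-Grundy, G(k) = mex{ G(a) XOR G(b) } over all these splits. G(0) = 0.
G(1): splits (0,0):0^0=0 -> mex({0}) = 1
G(2): splits (0,1):0^1=1 (0,0):0^0=0 -> mex({0, 1}) = 2
G(3): splits (0,2):0^2=2 (1,1):1^1=0 (0,1):0^1=1 -> mex({0, 1, 2}) = 3
G(4): splits (0,3):0^3=3 (1,2):1^2=3 (0,2):0^2=2 (1,1):1^1=0 -> mex({0, 2, 3}) = 1
G(5): splits (0,4):0^1=1 (1,3):1^3=2 (2,2):2^2=0 (0,3):0^3=3 (1,2):1^2=3 -> mex({0, 1, 2, 3}) = 4
G(6) = mex({0, 1, 2, 4}) = 3
G(7) = mex({0, 1, 3, 4, 5}) = 2
G(8) = mex({0, 2, 3, 5, 6}) = 1
G(9) = mex({0, 1, 2, 3, 6, 7}) = 4
G(10) = mex({0, 1, 3, 4, 5, 7}) = 2
G(11) = mex({0, 1, 2, 3, 4, 5}) = 6
G(12) = mex({0, 1, 2, 3, 5, 6, 7}) = 4
G(13) = mex({0, 2, 3, 4, 6, 7}) = 1
G(14) = mex({0, 1, 4, 5, 6, 7}) = 2
G(15) = mex({0, 1, 2, 3, 4, 5, 6}) = 7
G(16) = mex({0, 2, 3, 5, 6, 7}) = 1
G(17) = mex({0, 1, 2, 3, 5, 6, 7}) = 4
G(18) = mex({0, 1, 2, 4, 5, 6}) = 3
G(19) = mex({0, 1, 3, 4, 5, 7}) = 2
G(20) = mex({0, 2, 3, 4, 5, 6, 7}) = 1
G(21) = mex({0, 1, 2, 3, 5, 6, 7}) = 4
G(22) = mex({0, 1, 2, 3, 4, 5, 7}) = 6
G(23) = mex({0, 1, 2, 3, 4, 5, 6}) = 7
Therefore G(23) = 7.

7


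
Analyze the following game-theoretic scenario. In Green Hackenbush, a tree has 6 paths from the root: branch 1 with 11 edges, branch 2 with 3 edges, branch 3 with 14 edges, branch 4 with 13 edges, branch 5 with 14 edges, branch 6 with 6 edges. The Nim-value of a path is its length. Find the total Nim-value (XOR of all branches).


The tree has 6 branches from the ground vertex.
In Green Hackenbush, the Nim-value of a simple path of length k is k.
Branch 1: length 11, Nim-value = 11
Branch 2: length 3, Nim-value = 3
Branch 3: length 14, Nim-value = 14
Branch 4: length 13, Nim-value = 13
Branch 5: length 14, Nim-value = 14
Branch 6: length 6, Nim-value = 6
Total Nim-value = XOR of all branch values:
0 XOR 11 = 11
11 XOR 3 = 8
8 XOR 14 = 6
6 XOR 13 = 11
11 XOR 14 = 5
5 XOR 6 = 3
Nim-value of the tree = 3

3


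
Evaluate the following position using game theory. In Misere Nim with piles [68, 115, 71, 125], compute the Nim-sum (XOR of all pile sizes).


We need the XOR (exclusive or) of all pile sizes.
After XOR-ing pile 1 (size 68): 0 XOR 68 = 68
After XOR-ing pile 2 (size 115): 68 XOR 115 = 55
After XOR-ing pile 3 (size 71): 55 XOR 71 = 112
After XOR-ing pile 4 (size 125): 112 XOR 125 = 13
The Nim-value of this position is 13.

13


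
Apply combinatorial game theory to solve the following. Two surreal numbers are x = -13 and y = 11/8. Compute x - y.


x = -13, y = 11/8
Converting to common denominator: 8
x = -104/8, y = 11/8
x - y = -13 - 11/8 = -115/8

-115/8


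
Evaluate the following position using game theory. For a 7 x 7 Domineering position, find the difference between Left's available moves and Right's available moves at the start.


Board is 7 x 7 (rows x cols).
Left (vertical) placements: (rows-1) * cols = 6 * 7 = 42
Right (horizontal) placements: rows * (cols-1) = 7 * 6 = 42
Advantage = Left - Right = 42 - 42 = 0

0


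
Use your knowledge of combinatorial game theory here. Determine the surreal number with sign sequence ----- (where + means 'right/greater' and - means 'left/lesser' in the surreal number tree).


Sign expansion: -----
Rule: track bounds (lo, hi), initially (-inf, +inf). On '+', the current value becomes lo and we move to the simplest number in (value, hi): value + 1 if hi = +inf, otherwise the midpoint (value + hi)/2. On '-', the current value becomes hi and we move to value - 1 if lo = -inf, otherwise the midpoint (lo + value)/2.
Start at 0.
Step 1: sign = -, move left. Bounds: (-inf, 0). Value = -1
Step 2: sign = -, move left. Bounds: (-inf, -1). Value = -2
Step 3: sign = -, move left. Bounds: (-inf, -2). Value = -3
Step 4: sign = -, move left. Bounds: (-inf, -3). Value = -4
Step 5: sign = -, move left. Bounds: (-inf, -4). Value = -5
The surreal number with sign expansion ----- is -5.

-5


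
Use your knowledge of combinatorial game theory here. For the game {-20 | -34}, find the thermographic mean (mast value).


Game = {-20 | -34}, a switch {a | b} with numbers a > b.
Its thermograph has left wall a - t and right wall b + t, which meet at t = (a - b)/2, where both equal (a + b)/2. So the mast (mean value) is at (a + b)/2.
Mean = (-20 + (-34))/2 = -54/2 = -27

-27


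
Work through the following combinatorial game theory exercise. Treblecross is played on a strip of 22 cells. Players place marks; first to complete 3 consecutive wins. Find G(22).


Treblecross: place X on empty cells; 3-in-a-row wins.
Playing within two cells of an existing X lets the opponent win at once, so sensible play treats the cells i-2..i+2 around each X as dead. The player left with no safe cell loses, so this is a normal-play take-away game on strips of safe cells.
Placing X at cell i (0-indexed) of a strip of k safe cells leaves independent strips of sizes max(0, i-2) and max(0, k-i-3). Hence G(k) = mex{ G(max(0,i-2)) XOR G(max(0,k-i-3)) : 0 <= i < k }, with G(0) = 0.
G(1): splits (0,0):0^0=0 -> mex({0}) = 1
G(2): splits (0,0):0^0=0 -> mex({0}) = 1
G(3): splits (0,0):0^0=0 -> mex({0}) = 1
G(4): splits (0,1):0^1=1 (0,0):0^0=0 -> mex({0, 1}) = 2
G(5): splits (0,2):0^1=1 (0,1):0^1=1 (0,0):0^0=0 -> mex({0, 1}) = 2
G(6) = mex({1}) = 0
G(7) = mex({0, 1, 2}) = 3
G(8) = mex({0, 1, 2}) = 3
G(9) = mex({0, 2}) = 1
G(10) = mex({0, 2, 3}) = 1
G(11) = mex({0, 3}) = 1
G(12) = mex({1, 3}) = 0
G(13) = mex({0, 1, 2, 3}) = 4
G(14) = mex({0, 1, 2}) = 3
G(15) = mex({0, 1, 2}) = 3
G(16) = mex({0, 1, 2, 4}) = 3
G(17) = mex({0, 1, 3, 4}) = 2
G(18) = mex({0, 1, 3, 4}) = 2
G(19) = mex({0, 1, 3, 5}) = 2
G(20) = mex({0, 1, 2, 3, 5}) = 4
G(21) = mex({0, 1, 2, 3, 5}) = 4
G(22) = mex({1, 2, 6}) = 0
Therefore G(22) = 0.

0


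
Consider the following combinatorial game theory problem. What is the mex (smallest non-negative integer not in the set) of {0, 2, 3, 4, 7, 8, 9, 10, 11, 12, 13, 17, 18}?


Set = {0, 2, 3, 4, 7, 8, 9, 10, 11, 12, 13, 17, 18}
0 is in the set.
1 is NOT in the set. This is the mex.
mex = 1

1


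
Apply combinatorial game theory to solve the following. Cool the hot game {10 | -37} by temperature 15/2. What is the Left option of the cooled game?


Original game: {10 | -37} (a switch {a | b} with a > b).
Cooling by t (for t below the temperature (a - b)/2 = 47/2) taxes each move by t: {a | b} cooled by t is {a - t | b + t}.
Cooling amount: t = 15/2
Cooled Left option: 10 - 15/2 = 5/2
Cooled Right option: -37 + 15/2 = -59/2
Cooled game: {5/2 | -59/2}
Left option = 5/2

5/2


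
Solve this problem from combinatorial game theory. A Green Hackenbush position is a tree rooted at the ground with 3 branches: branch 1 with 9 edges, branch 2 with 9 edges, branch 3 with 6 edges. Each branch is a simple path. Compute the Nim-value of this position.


The tree has 3 branches from the ground vertex.
In Green Hackenbush, the Nim-value of a simple path of length k is k.
Branch 1: length 9, Nim-value = 9
Branch 2: length 9, Nim-value = 9
Branch 3: length 6, Nim-value = 6
Total Nim-value = XOR of all branch values:
0 XOR 9 = 9
9 XOR 9 = 0
0 XOR 6 = 6
Nim-value of the tree = 6

6


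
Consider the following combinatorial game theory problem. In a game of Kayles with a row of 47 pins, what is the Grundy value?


Kayles: a move removes 1 or 2 adjacent pins from a contiguous row.
Removing pins from a row of k leaves two independent rows (a, b) with a + b = k - 1 (one pin) or a + b = k - 2 (two pins); an end removal gives a = 0.
By Sprague-Grundy, G(k) = mex{ G(a) XOR G(b) } over all these splits. G(0) = 0.
G(1): splits (0,0):0^0=0 -> mex({0}) = 1
G(2): splits (0,1):0^1=1 (0,0):0^0=0 -> mex({0, 1}) = 2
G(3): splits (0,2):0^2=2 (1,1):1^1=0 (0,1):0^1=1 -> mex({0, 1, 2}) = 3
G(4): splits (0,3):0^3=3 (1,2):1^2=3 (0,2):0^2=2 (1,1):1^1=0 -> mex({0, 2, 3}) = 1
G(5): splits (0,4):0^1=1 (1,3):1^3=2 (2,2):2^2=0 (0,3):0^3=3 (1,2):1^2=3 -> mex({0, 1, 2, 3}) = 4
G(6) = mex({0, 1, 2, 4}) = 3
G(7) = mex({0, 1, 3, 4, 5}) = 2
G(8) = mex({0, 2, 3, 5, 6}) = 1
G(9) = mex({0, 1, 2, 3, 6, 7}) = 4
G(10) = mex({0, 1, 3, 4, 5, 7}) = 2
G(11) = mex({0, 1, 2, 3, 4, 5}) = 6
G(12) = mex({0, 1, 2, 3, 5, 6, 7}) = 4
G(13) = mex({0, 2, 3, 4, 6, 7}) = 1
G(14) = mex({0, 1, 4, 5, 6, 7}) = 2
G(15) = mex({0, 1, 2, 3, 4, 5, 6}) = 7
G(16) = mex({0, 2, 3, 5, 6, 7}) = 1
G(17) = mex({0, 1, 2, 3, 5, 6, 7}) = 4
G(18) = mex({0, 1, 2, 4, 5, 6}) = 3
G(19) = mex({0, 1, 3, 4, 5, 7}) = 2
G(20) = mex({0, 2, 3, 4, 5, 6, 7}) = 1
G(21) = mex({0, 1, 2, 3, 5, 6, 7}) = 4
G(22) = mex({0, 1, 2, 3, 4, 5, 7}) = 6
G(23) = mex({0, 1, 2, 3, 4, 5, 6}) = 7
G(24) = mex({0, 1, 2, 3, 5, 6, 7}) = 4
G(25) = mex({0, 2, 3, 4, 6, 7}) = 1
G(26) = mex({0, 1, 3, 4, 5, 6, 7}) = 2
G(27) = mex({0, 1, 2, 3, 4, 5, 6, 7}) = 8
G(28) = mex({0, 1, 2, 3, 4, 6, 7, 8}) = 5
G(29) = mex({0, 1, 2, 3, 5, 6, 7, 8, 9}) = 4
G(30) = mex({0, 1, 2, 3, 4, 5, 6, 9, 10}) = 7
G(31) = mex({0, 1, 3, 4, 5, 7, 10, 11}) = 2
G(32) = mex({0, 2, 3, 4, 5, 6, 7, 9, 11}) = 1
G(33) = mex({0, 1, 2, 3, 4, 5, 6, 7, 9, 12}) = 8
G(34) = mex({0, 1, 2, 3, 4, 5, 7, 8, 11, 12}) = 6
G(35) = mex({0, 1, 2, 3, 4, 5, 6, 8, 9, 10, 11}) = 7
G(36) = mex({0, 1, 2, 3, 5, 6, 7, 9, 10}) = 4
G(37) = mex({0, 2, 3, 4, 6, 7, 9, 10, 11, 12}) = 1
G(38) = mex({0, 1, 3, 4, 5, 6, 7, 9, 10, 11, 12}) = 2
G(39) = mex({0, 1, 2, 4, 5, 6, 7, 9, 10, 12, 14}) = 3
G(40) = mex({0, 2, 3, 4, 6, 7, 11, 12, 14}) = 1
G(41) = mex({0, 1, 2, 3, 5, 6, 7, 9, 10, 11, 12}) = 4
G(42) = mex({0, 1, 2, 3, 4, 5, 6, 9, 10}) = 7
G(43) = mex({0, 1, 3, 4, 5, 7, 9, 10, 12, 15}) = 2
G(44) = mex({0, 2, 3, 4, 5, 6, 7, 9, 10, 12, 15}) = 1
G(45) = mex({0, 1, 2, 3, 4, 5, 6, 7, 9, 10, 12, 14}) = 8
G(46) = mex({0, 1, 3, 4, 5, 7, 8, 11, 12, 14}) = 2
G(47) = mex({0, 1, 2, 3, 4, 5, 6, 8, 9, 10, 11, 12}) = 7
Therefore G(47) = 7.

7


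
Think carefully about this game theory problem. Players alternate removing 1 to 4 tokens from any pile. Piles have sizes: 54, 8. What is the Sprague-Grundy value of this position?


Subtraction set: {1, 2, 3, 4}
For this subtraction set, G(n) = n mod 5 (period = max + 1 = 5).
Pile 1 (size 54): G(54) = 54 mod 5 = 4
Pile 2 (size 8): G(8) = 8 mod 5 = 3
Total Grundy value = XOR of all: 4 XOR 3 = 7

7


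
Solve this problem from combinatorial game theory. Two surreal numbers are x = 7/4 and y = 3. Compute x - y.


x = 7/4, y = 3
Converting to common denominator: 4
x = 7/4, y = 12/4
x - y = 7/4 - 3 = -5/4

-5/4


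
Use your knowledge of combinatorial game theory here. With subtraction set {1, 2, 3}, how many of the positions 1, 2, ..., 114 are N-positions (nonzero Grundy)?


Subtraction set S = {1, 2, 3}, so G(n) = n mod 4.
G(n) = 0 when n is a multiple of 4.
Multiples of 4 in [1, 114]: 28
N-positions (nonzero Grundy) = 114 - 28 = 86

86


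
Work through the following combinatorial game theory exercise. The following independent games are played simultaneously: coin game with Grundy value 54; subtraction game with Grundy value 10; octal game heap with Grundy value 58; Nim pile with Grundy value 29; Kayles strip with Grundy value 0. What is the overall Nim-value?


By the Sprague-Grundy theorem, the Grundy value of a sum of games is the XOR of individual Grundy values.
coin game: Grundy value = 54. Running XOR: 0 XOR 54 = 54
subtraction game: Grundy value = 10. Running XOR: 54 XOR 10 = 60
octal game heap: Grundy value = 58. Running XOR: 60 XOR 58 = 6
Nim pile: Grundy value = 29. Running XOR: 6 XOR 29 = 27
Kayles strip: Grundy value = 0. Running XOR: 27 XOR 0 = 27
The combined Grundy value is 27.

27


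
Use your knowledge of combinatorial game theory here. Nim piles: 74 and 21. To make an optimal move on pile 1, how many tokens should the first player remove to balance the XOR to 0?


Piles: 74 and 21
Current XOR: 74 XOR 21 = 95 (non-zero, so this is an N-position).
To make the XOR zero, we need to find a move that balances the piles.
For pile 1 (size 74): target = 74 XOR 95 = 21
We reduce pile 1 from 74 to 21.
Tokens removed: 74 - 21 = 53
Verification: 21 XOR 21 = 0

53


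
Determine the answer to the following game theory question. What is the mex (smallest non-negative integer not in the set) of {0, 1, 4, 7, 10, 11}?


Set = {0, 1, 4, 7, 10, 11}
0 is in the set.
1 is in the set.
2 is NOT in the set. This is the mex.
mex = 2

2


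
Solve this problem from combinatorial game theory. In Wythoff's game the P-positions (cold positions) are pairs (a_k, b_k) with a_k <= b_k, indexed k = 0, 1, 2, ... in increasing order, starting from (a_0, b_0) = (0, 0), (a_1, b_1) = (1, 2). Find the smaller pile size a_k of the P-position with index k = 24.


By Wythoff's theorem, a_k = floor(k * phi) and b_k = floor(k * phi^2) = a_k + k, where phi = (1 + sqrt(5))/2 is the golden ratio.
phi = (1 + sqrt(5))/2 = 1.618034
k = 24
k * phi = 24 * 1.618034 = 38.832816
a_24 = floor(k * phi) = 38

38


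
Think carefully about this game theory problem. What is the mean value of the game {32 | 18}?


Game = {32 | 18}, a switch {a | b} with numbers a > b.
Its thermograph has left wall a - t and right wall b + t, which meet at t = (a - b)/2, where both equal (a + b)/2. So the mast (mean value) is at (a + b)/2.
Mean = (32 + (18))/2 = 50/2 = 25

25


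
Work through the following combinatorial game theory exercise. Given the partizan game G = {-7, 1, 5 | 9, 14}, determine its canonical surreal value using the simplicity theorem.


Left options: {-7, 1, 5}, max = 5
Right options: {9, 14}, min = 9
All options are numbers and max(Left) < min(Right), so by the simplicity theorem the value is the simplest (earliest-born) number strictly between 5 and 9.
Integers 6 through 8 all lie strictly between 5 and 9.
Among integers, the simplest (lowest birthday = smallest |n|; 0 is born on day 0, +-n on day n) is 6.
No non-integer in the interval can be simpler: if x is a non-integer in the interval, then floor(x) or ceil(x) also lies in the interval (the interval contains an integer), and both are proper prefixes of x's sign expansion, i.e. born earlier. So the game value is 6.
Game value = 6

6


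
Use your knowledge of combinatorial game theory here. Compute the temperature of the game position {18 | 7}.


The game is {18 | 7}, a switch {a | b} with numbers a > b.
Cooling {a | b} by t gives {a - t | b + t}, which stops being hot when a - t = b + t, i.e. at t = (a - b)/2. So the temperature of a switch is (a - b)/2.
Temperature = (Left option - Right option) / 2
= (18 - (7)) / 2
= 11 / 2
= 11/2

11/2


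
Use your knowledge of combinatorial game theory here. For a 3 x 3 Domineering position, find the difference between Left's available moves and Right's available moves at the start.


Board is 3 x 3 (rows x cols).
Left (vertical) placements: (rows-1) * cols = 2 * 3 = 6
Right (horizontal) placements: rows * (cols-1) = 3 * 2 = 6
Advantage = Left - Right = 6 - 6 = 0

0


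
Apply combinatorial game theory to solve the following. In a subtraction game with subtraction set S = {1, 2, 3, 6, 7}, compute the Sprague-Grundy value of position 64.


The subtraction set is S = {1, 2, 3, 6, 7}.
G(k) = mex{ G(k - s) : s in S, s <= k }. We compute iteratively: G(0) = 0.
G(1) = mex({0}) = 1
G(2) = mex({0, 1}) = 2
G(3) = mex({0, 1, 2}) = 3
G(4) = mex({1, 2, 3}) = 0
G(5) = mex({0, 2, 3}) = 1
G(6) = mex({0, 1, 3}) = 2
G(7) = mex({0, 1, 2}) = 3
G(8) = mex({1, 2, 3}) = 0
G(9) = mex({0, 2, 3}) = 1
G(10) = mex({0, 1, 3}) = 2
Observe that G(4)..G(10) = 0, 1, 2, 3, 0, 1, 2 repeats G(0)..G(6) = 0, 1, 2, 3, 0, 1, 2.
For k >= max(S) = 7, G(k) is determined by the previous 7 values G(k-7)..G(k-1); a window of 7 consecutive values has recurred shifted by 4, so by induction G(k + 4) = G(k) for all k >= 0: the sequence is periodic from the start with period 4.
One period: G(0..3) = 0, 1, 2, 3.
64 mod 4 = 0, so G(64) = G(0) = 0.

0


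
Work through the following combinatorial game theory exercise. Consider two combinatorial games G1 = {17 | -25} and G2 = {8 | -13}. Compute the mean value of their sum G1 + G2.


G1 = {17 | -25}, G2 = {8 | -13}
Each is a switch {a | b} with numbers a > b; its mean value is (a + b)/2, and mean value is additive over game sums: m(G1 + G2) = m(G1) + m(G2).
Mean of G1 = (17 + (-25))/2 = -8/2 = -4
Mean of G2 = (8 + (-13))/2 = -5/2 = -5/2
Mean of G1 + G2 = -4 + -5/2 = -13/2

-13/2


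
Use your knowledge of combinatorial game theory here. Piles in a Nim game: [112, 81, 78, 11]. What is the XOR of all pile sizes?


We need the XOR (exclusive or) of all pile sizes.
After XOR-ing pile 1 (size 112): 0 XOR 112 = 112
After XOR-ing pile 2 (size 81): 112 XOR 81 = 33
After XOR-ing pile 3 (size 78): 33 XOR 78 = 111
After XOR-ing pile 4 (size 11): 111 XOR 11 = 100
The Nim-value of this position is 100.

100


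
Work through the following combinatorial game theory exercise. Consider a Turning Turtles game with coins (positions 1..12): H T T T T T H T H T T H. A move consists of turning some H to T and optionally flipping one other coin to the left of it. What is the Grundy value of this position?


Coins: H T T T T T H T H T T H
Key fact: a single head at position k behaves exactly like a Nim heap of size k (turning it to T and optionally flipping a coin at j < k corresponds to moving the heap from k to j, or to 0), and heads combine as a disjunctive sum (two heads at the same place would cancel, matching j XOR j = 0). So the Nim-value is the XOR of the 1-indexed positions of the heads.
Face-up positions (1-indexed): [1, 7, 9, 12]
XOR 0 with 1: 0 XOR 1 = 1
XOR 1 with 7: 1 XOR 7 = 6
XOR 6 with 9: 6 XOR 9 = 15
XOR 15 with 12: 15 XOR 12 = 3
Nim-value = 3

3


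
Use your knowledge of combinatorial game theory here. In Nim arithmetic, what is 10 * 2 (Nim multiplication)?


Nim multiplication is bilinear over XOR: (u XOR v) * w = (u*w) XOR (v*w).
So we split each operand into its bit components and XOR the pairwise Nim products.
10 = 2 + 8 (as XOR of powers of 2).
2 = 2 (as XOR of powers of 2).
Using the standard Nim-product table on single bits:
  2*2 = 3,   2*4 = 8,   2*8 = 12,
  4*4 = 6,   4*8 = 11,  8*8 = 13,
and  1*x = x (identity), k*l = l*k (commutative).
Pairwise Nim products:
  2 * 2 = 3
  8 * 2 = 12
XOR them: 3 XOR 12 = 15.
Result: 10 * 2 = 15 (in Nim).

15


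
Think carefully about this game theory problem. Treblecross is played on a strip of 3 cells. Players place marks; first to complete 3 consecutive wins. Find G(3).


Treblecross: place X on empty cells; 3-in-a-row wins.
Playing within two cells of an existing X lets the opponent win at once, so sensible play treats the cells i-2..i+2 around each X as dead. The player left with no safe cell loses, so this is a normal-play take-away game on strips of safe cells.
Placing X at cell i (0-indexed) of a strip of k safe cells leaves independent strips of sizes max(0, i-2) and max(0, k-i-3). Hence G(k) = mex{ G(max(0,i-2)) XOR G(max(0,k-i-3)) : 0 <= i < k }, with G(0) = 0.
G(1): splits (0,0):0^0=0 -> mex({0}) = 1
G(2): splits (0,0):0^0=0 -> mex({0}) = 1
G(3): splits (0,0):0^0=0 -> mex({0}) = 1
Therefore G(3) = 1.

1


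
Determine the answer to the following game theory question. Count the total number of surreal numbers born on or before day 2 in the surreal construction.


Day 0: {|} = 0 is born. Count = 1.
Day n: the number of surreal numbers born by day n is 2^(n+1) - 1.
By day 0: 2^1 - 1 = 1
By day 1: 2^2 - 1 = 3
By day 2: 2^3 - 1 = 7
By day 2: 7 surreal numbers.

7


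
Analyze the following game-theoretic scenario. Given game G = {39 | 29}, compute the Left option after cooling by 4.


Original game: {39 | 29} (a switch {a | b} with a > b).
Cooling by t (for t below the temperature (a - b)/2 = 5) taxes each move by t: {a | b} cooled by t is {a - t | b + t}.
Cooling amount: t = 4
Cooled Left option: 39 - 4 = 35
Cooled Right option: 29 + 4 = 33
Cooled game: {35 | 33}
Left option = 35

35


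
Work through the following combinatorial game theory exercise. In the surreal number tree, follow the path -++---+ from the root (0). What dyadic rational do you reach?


Sign expansion: -++---+
Rule: track bounds (lo, hi), initially (-inf, +inf). On '+', the current value becomes lo and we move to the simplest number in (value, hi): value + 1 if hi = +inf, otherwise the midpoint (value + hi)/2. On '-', the current value becomes hi and we move to value - 1 if lo = -inf, otherwise the midpoint (lo + value)/2.
Start at 0.
Step 1: sign = -, move left. Bounds: (-inf, 0). Value = -1
Step 2: sign = +, move right. Bounds: (-1, 0). Value = -1/2
Step 3: sign = +, move right. Bounds: (-1/2, 0). Value = -1/4
Step 4: sign = -, move left. Bounds: (-1/2, -1/4). Value = -3/8
Step 5: sign = -, move left. Bounds: (-1/2, -3/8). Value = -7/16
Step 6: sign = -, move left. Bounds: (-1/2, -7/16). Value = -15/32
Step 7: sign = +, move right. Bounds: (-15/32, -7/16). Value = -29/64
The surreal number with sign expansion -++---+ is -29/64.

-29/64


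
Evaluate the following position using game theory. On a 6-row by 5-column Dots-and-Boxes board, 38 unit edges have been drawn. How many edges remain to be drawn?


Grid: 6 x 5 boxes, i.e. 7 rows and 6 columns of dots.
Horizontal edges: (rows + 1) * cols = 7 * 5 = 35
Vertical edges: rows * (cols + 1) = 6 * 6 = 36
Total edges: 35 + 36 = 71
Edges drawn: 38
Remaining: 71 - 38 = 33

33


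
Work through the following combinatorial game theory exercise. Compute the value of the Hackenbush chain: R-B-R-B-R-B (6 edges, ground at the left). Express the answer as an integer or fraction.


Edges (from ground): R-B-R-B-R-B
By Berlekamp's sign-expansion rule, a Blue-Red Hackenbush stalk has the value of the surreal number whose sign sequence is the edge sequence with B -> + and R -> -.
Sign sequence: -+-+-+
Trace the sign expansion in the surreal number tree, starting from 0:
Edge 1: R (sign -) -> bounds (-inf, 0), value = -1
Edge 2: B (sign +) -> bounds (-1, 0), value = -1/2
Edge 3: R (sign -) -> bounds (-1, -1/2), value = -3/4
Edge 4: B (sign +) -> bounds (-3/4, -1/2), value = -5/8
Edge 5: R (sign -) -> bounds (-3/4, -5/8), value = -11/16
Edge 6: B (sign +) -> bounds (-11/16, -5/8), value = -21/32
Game value = -21/32

-21/32


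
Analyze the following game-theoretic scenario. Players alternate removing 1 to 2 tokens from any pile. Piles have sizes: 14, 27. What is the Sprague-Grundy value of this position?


Subtraction set: {1, 2}
For this subtraction set, G(n) = n mod 3 (period = max + 1 = 3).
Pile 1 (size 14): G(14) = 14 mod 3 = 2
Pile 2 (size 27): G(27) = 27 mod 3 = 0
Total Grundy value = XOR of all: 2 XOR 0 = 2

2


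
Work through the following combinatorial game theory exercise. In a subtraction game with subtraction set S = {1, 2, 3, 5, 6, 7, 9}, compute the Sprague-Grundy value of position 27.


The subtraction set is S = {1, 2, 3, 5, 6, 7, 9}.
G(k) = mex{ G(k - s) : s in S, s <= k }. We compute iteratively: G(0) = 0.
G(1) = mex({0}) = 1
G(2) = mex({0, 1}) = 2
G(3) = mex({0, 1, 2}) = 3
G(4) = mex({1, 2, 3}) = 0
G(5) = mex({0, 2, 3}) = 1
G(6) = mex({0, 1, 3}) = 2
G(7) = mex({0, 1, 2}) = 3
G(8) = mex({1, 2, 3}) = 0
G(9) = mex({0, 2, 3}) = 1
G(10) = mex({0, 1, 3}) = 2
G(11) = mex({0, 1, 2}) = 3
G(12) = mex({1, 2, 3}) = 0
Observe that G(4)..G(12) = 0, 1, 2, 3, 0, 1, 2, 3, 0 repeats G(0)..G(8) = 0, 1, 2, 3, 0, 1, 2, 3, 0.
For k >= max(S) = 9, G(k) is determined by the previous 9 values G(k-9)..G(k-1); a window of 9 consecutive values has recurred shifted by 4, so by induction G(k + 4) = G(k) for all k >= 0: the sequence is periodic from the start with period 4.
One period: G(0..3) = 0, 1, 2, 3.
27 mod 4 = 3, so G(27) = G(3) = 3.

3


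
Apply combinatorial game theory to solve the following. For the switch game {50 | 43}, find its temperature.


The game is {50 | 43}, a switch {a | b} with numbers a > b.
Cooling {a | b} by t gives {a - t | b + t}, which stops being hot when a - t = b + t, i.e. at t = (a - b)/2. So the temperature of a switch is (a - b)/2.
Temperature = (Left option - Right option) / 2
= (50 - (43)) / 2
= 7 / 2
= 7/2

7/2


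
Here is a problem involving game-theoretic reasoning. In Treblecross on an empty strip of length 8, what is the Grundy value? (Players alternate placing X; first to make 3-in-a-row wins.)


Treblecross: place X on empty cells; 3-in-a-row wins.
Playing within two cells of an existing X lets the opponent win at once, so sensible play treats the cells i-2..i+2 around each X as dead. The player left with no safe cell loses, so this is a normal-play take-away game on strips of safe cells.
Placing X at cell i (0-indexed) of a strip of k safe cells leaves independent strips of sizes max(0, i-2) and max(0, k-i-3). Hence G(k) = mex{ G(max(0,i-2)) XOR G(max(0,k-i-3)) : 0 <= i < k }, with G(0) = 0.
G(1): splits (0,0):0^0=0 -> mex({0}) = 1
G(2): splits (0,0):0^0=0 -> mex({0}) = 1
G(3): splits (0,0):0^0=0 -> mex({0}) = 1
G(4): splits (0,1):0^1=1 (0,0):0^0=0 -> mex({0, 1}) = 2
G(5): splits (0,2):0^1=1 (0,1):0^1=1 (0,0):0^0=0 -> mex({0, 1}) = 2
G(6) = mex({1}) = 0
G(7) = mex({0, 1, 2}) = 3
G(8) = mex({0, 1, 2}) = 3
Therefore G(8) = 3.

3


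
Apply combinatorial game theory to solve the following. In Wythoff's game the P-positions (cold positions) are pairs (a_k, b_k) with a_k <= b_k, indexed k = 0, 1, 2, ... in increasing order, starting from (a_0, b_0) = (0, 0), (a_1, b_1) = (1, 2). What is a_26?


By Wythoff's theorem, a_k = floor(k * phi) and b_k = floor(k * phi^2) = a_k + k, where phi = (1 + sqrt(5))/2 is the golden ratio.
phi = (1 + sqrt(5))/2 = 1.618034
k = 26
k * phi = 26 * 1.618034 = 42.068884
a_26 = floor(k * phi) = 42

42


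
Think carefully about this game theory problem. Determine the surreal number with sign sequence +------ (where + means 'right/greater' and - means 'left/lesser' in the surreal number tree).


Sign expansion: +------
Rule: track bounds (lo, hi), initially (-inf, +inf). On '+', the current value becomes lo and we move to the simplest number in (value, hi): value + 1 if hi = +inf, otherwise the midpoint (value + hi)/2. On '-', the current value becomes hi and we move to value - 1 if lo = -inf, otherwise the midpoint (lo + value)/2.
Start at 0.
Step 1: sign = +, move right. Bounds: (0, +inf). Value = 1
Step 2: sign = -, move left. Bounds: (0, 1). Value = 1/2
Step 3: sign = -, move left. Bounds: (0, 1/2). Value = 1/4
Step 4: sign = -, move left. Bounds: (0, 1/4). Value = 1/8
Step 5: sign = -, move left. Bounds: (0, 1/8). Value = 1/16
Step 6: sign = -, move left. Bounds: (0, 1/16). Value = 1/32
Step 7: sign = -, move left. Bounds: (0, 1/32). Value = 1/64
The surreal number with sign expansion +------ is 1/64.

1/64


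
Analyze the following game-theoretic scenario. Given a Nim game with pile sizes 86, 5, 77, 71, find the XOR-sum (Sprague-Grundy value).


We need the XOR (exclusive or) of all pile sizes.
After XOR-ing pile 1 (size 86): 0 XOR 86 = 86
After XOR-ing pile 2 (size 5): 86 XOR 5 = 83
After XOR-ing pile 3 (size 77): 83 XOR 77 = 30
After XOR-ing pile 4 (size 71): 30 XOR 71 = 89
The Nim-value of this position is 89.

89


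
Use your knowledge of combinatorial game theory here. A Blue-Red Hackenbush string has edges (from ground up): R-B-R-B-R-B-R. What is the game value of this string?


Edges (from ground): R-B-R-B-R-B-R
By Berlekamp's sign-expansion rule, a Blue-Red Hackenbush stalk has the value of the surreal number whose sign sequence is the edge sequence with B -> + and R -> -.
Sign sequence: -+-+-+-
Trace the sign expansion in the surreal number tree, starting from 0:
Edge 1: R (sign -) -> bounds (-inf, 0), value = -1
Edge 2: B (sign +) -> bounds (-1, 0), value = -1/2
Edge 3: R (sign -) -> bounds (-1, -1/2), value = -3/4
Edge 4: B (sign +) -> bounds (-3/4, -1/2), value = -5/8
Edge 5: R (sign -) -> bounds (-3/4, -5/8), value = -11/16
Edge 6: B (sign +) -> bounds (-11/16, -5/8), value = -21/32
Edge 7: R (sign -) -> bounds (-11/16, -21/32), value = -43/64
Game value = -43/64

-43/64


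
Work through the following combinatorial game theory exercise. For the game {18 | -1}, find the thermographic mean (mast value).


Game = {18 | -1}, a switch {a | b} with numbers a > b.
Its thermograph has left wall a - t and right wall b + t, which meet at t = (a - b)/2, where both equal (a + b)/2. So the mast (mean value) is at (a + b)/2.
Mean = (18 + (-1))/2 = 17/2 = 17/2

17/2


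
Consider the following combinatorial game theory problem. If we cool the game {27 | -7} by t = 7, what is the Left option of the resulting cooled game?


Original game: {27 | -7} (a switch {a | b} with a > b).
Cooling by t (for t below the temperature (a - b)/2 = 17) taxes each move by t: {a | b} cooled by t is {a - t | b + t}.
Cooling amount: t = 7
Cooled Left option: 27 - 7 = 20
Cooled Right option: -7 + 7 = 0
Cooled game: {20 | 0}
Left option = 20

20


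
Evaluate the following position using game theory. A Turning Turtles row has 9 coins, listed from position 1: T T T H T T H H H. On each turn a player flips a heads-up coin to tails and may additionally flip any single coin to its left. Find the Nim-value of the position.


Coins: T T T H T T H H H
Key fact: a single head at position k behaves exactly like a Nim heap of size k (turning it to T and optionally flipping a coin at j < k corresponds to moving the heap from k to j, or to 0), and heads combine as a disjunctive sum (two heads at the same place would cancel, matching j XOR j = 0). So the Nim-value is the XOR of the 1-indexed positions of the heads.
Face-up positions (1-indexed): [4, 7, 8, 9]
XOR 0 with 4: 0 XOR 4 = 4
XOR 4 with 7: 4 XOR 7 = 3
XOR 3 with 8: 3 XOR 8 = 11
XOR 11 with 9: 11 XOR 9 = 2
Nim-value = 2

2


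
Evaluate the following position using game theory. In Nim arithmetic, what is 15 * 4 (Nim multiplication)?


Nim multiplication is bilinear over XOR: (u XOR v) * w = (u*w) XOR (v*w).
So we split each operand into its bit components and XOR the pairwise Nim products.
15 = 1 + 2 + 4 + 8 (as XOR of powers of 2).
4 = 4 (as XOR of powers of 2).
Using the standard Nim-product table on single bits:
  2*2 = 3,   2*4 = 8,   2*8 = 12,
  4*4 = 6,   4*8 = 11,  8*8 = 13,
and  1*x = x (identity), k*l = l*k (commutative).
Pairwise Nim products:
  1 * 4 = 4
  2 * 4 = 8
  4 * 4 = 6
  8 * 4 = 11
XOR them: 4 XOR 8 XOR 6 XOR 11 = 1.
Result: 15 * 4 = 1 (in Nim).

1


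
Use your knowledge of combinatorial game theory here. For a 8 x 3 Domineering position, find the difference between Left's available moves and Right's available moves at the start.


Board is 8 x 3 (rows x cols).
Left (vertical) placements: (rows-1) * cols = 7 * 3 = 21
Right (horizontal) placements: rows * (cols-1) = 8 * 2 = 16
Advantage = Left - Right = 21 - 16 = 5

5


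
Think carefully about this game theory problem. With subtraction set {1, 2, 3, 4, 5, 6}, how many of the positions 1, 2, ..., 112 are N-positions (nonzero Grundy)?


Subtraction set S = {1, 2, 3, 4, 5, 6}, so G(n) = n mod 7.
G(n) = 0 when n is a multiple of 7.
Multiples of 7 in [1, 112]: 16
N-positions (nonzero Grundy) = 112 - 16 = 96

96


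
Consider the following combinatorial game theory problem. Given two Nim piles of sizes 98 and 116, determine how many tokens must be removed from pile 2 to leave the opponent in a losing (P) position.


Piles: 98 and 116
Current XOR: 98 XOR 116 = 22 (non-zero, so this is an N-position).
To make the XOR zero, we need to find a move that balances the piles.
For pile 2 (size 116): target = 116 XOR 22 = 98
We reduce pile 2 from 116 to 98.
Tokens removed: 116 - 98 = 18
Verification: 98 XOR 98 = 0

18


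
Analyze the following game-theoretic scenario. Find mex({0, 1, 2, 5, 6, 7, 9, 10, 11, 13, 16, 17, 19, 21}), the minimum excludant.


Set = {0, 1, 2, 5, 6, 7, 9, 10, 11, 13, 16, 17, 19, 21}
0 is in the set.
1 is in the set.
2 is in the set.
3 is NOT in the set. This is the mex.
mex = 3

3


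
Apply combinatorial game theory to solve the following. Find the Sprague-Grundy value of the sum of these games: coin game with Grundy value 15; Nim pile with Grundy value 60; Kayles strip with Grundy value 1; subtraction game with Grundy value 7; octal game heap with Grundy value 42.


By the Sprague-Grundy theorem, the Grundy value of a sum of games is the XOR of individual Grundy values.
coin game: Grundy value = 15. Running XOR: 0 XOR 15 = 15
Nim pile: Grundy value = 60. Running XOR: 15 XOR 60 = 51
Kayles strip: Grundy value = 1. Running XOR: 51 XOR 1 = 50
subtraction game: Grundy value = 7. Running XOR: 50 XOR 7 = 53
octal game heap: Grundy value = 42. Running XOR: 53 XOR 42 = 31
The combined Grundy value is 31.

31


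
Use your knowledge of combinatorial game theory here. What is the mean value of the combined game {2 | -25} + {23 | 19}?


G1 = {2 | -25}, G2 = {23 | 19}
Each is a switch {a | b} with numbers a > b; its mean value is (a + b)/2, and mean value is additive over game sums: m(G1 + G2) = m(G1) + m(G2).
Mean of G1 = (2 + (-25))/2 = -23/2 = -23/2
Mean of G2 = (23 + (19))/2 = 42/2 = 21
Mean of G1 + G2 = -23/2 + 21 = 19/2

19/2
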